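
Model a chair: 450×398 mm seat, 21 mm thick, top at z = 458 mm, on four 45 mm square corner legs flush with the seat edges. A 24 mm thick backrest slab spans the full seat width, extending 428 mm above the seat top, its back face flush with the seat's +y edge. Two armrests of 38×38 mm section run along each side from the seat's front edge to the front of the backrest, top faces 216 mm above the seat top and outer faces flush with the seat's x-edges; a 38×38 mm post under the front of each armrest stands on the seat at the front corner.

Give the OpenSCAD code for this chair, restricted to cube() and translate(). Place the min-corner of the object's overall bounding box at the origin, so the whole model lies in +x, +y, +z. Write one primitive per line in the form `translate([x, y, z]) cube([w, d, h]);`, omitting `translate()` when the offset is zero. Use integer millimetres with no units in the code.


// leg_h = 458 - 21 = 437
// arm post h = 216 - 38 = 178
translate([0, 0, 437]) cube([450, 398, 21]);
cube([45, 45, 437]);
translate([405, 0, 0]) cube([45, 45, 437]);
translate([0, 353, 0]) cube([45, 45, 437]);
translate([405, 353, 0]) cube([45, 45, 437]);
translate([0, 374, 458]) cube([450, 24, 428]);
translate([0, 0, 636]) cube([38, 374, 38]);
translate([412, 0, 636]) cube([38, 374, 38]);
translate([0, 0, 458]) cube([38, 38, 178]);
translate([412, 0, 458]) cube([38, 38, 178]);


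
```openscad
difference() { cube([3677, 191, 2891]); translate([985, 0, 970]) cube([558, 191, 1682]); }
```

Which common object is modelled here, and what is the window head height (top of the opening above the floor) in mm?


A wall with a window opening. The window head height is 2652 mm.

A wall with a rectangular opening subtracted — a window. Sill at z = 970, opening 1682 mm tall, so the head is at 970 + 1682 = 2652 mm.


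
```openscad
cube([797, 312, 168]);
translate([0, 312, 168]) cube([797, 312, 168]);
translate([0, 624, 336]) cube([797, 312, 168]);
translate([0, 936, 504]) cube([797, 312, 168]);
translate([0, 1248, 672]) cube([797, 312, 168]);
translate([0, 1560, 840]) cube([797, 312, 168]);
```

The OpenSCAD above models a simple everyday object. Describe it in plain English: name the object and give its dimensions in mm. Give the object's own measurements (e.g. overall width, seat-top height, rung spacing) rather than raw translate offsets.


A straight staircase of 6 solid steps. Each step is 797 mm wide (x), 312 mm deep (y, the going) and 168 mm tall (the rise). The first step rests on the floor; each subsequent step sits one going further in +y and one rise higher in +z, directly behind and above the previous step with no overlap.


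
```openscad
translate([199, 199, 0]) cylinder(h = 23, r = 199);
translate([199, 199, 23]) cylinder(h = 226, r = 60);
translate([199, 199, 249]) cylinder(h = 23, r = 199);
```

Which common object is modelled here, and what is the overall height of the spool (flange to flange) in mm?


A spool. The overall height is 272 mm.

Three coaxial cylinders, large–small–large — a spool. Two 23 mm flanges and a 226 mm core give 23 + 226 + 23 = 272 mm.


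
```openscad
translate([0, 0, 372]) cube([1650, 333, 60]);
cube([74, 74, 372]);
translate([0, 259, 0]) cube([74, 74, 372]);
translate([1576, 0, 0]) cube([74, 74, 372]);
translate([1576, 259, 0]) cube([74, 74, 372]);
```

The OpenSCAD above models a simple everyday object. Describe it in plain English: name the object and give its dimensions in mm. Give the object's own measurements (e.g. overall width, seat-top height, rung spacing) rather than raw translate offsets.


A long wooden bench with a 1650 mm (x) × 333 mm (y) seat, 60 mm thick, its top surface 432 mm above the floor. Four 74 mm square legs at the seat corners, flush with the edges, run from z = 0 to the seat underside.


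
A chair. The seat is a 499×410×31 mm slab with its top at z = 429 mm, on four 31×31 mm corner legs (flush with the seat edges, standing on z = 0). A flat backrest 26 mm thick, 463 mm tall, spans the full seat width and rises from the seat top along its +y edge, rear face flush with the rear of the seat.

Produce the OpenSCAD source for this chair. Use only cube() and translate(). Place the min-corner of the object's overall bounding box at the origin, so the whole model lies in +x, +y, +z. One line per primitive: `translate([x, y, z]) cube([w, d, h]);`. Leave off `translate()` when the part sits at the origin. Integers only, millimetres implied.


translate([0, 0, 398]) cube([499, 410, 31]);
cube([31, 31, 398]);
translate([468, 0, 0]) cube([31, 31, 398]);
translate([0, 379, 0]) cube([31, 31, 398]);
translate([468, 379, 0]) cube([31, 31, 398]);
translate([0, 384, 429]) cube([499, 26, 463]);


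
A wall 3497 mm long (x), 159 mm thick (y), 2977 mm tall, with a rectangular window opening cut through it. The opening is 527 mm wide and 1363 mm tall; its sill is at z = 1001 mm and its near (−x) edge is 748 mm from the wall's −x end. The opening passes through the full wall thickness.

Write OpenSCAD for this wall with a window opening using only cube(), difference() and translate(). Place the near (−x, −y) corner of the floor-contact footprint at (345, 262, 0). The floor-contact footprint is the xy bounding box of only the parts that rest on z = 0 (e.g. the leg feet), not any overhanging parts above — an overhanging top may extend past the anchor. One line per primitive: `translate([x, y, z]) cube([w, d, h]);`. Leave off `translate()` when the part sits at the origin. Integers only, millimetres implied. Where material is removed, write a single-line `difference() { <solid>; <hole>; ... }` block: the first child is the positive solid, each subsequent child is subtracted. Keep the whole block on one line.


difference() { translate([345, 262, 0]) cube([3497, 159, 2977]); translate([1093, 262, 1001]) cube([527, 159, 1363]); }


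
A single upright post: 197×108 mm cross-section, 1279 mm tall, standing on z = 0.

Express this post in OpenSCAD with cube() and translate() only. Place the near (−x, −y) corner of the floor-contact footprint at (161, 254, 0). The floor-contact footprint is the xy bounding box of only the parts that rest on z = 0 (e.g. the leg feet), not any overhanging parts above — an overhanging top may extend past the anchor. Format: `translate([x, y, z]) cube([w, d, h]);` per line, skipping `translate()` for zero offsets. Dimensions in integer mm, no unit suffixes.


translate([161, 254, 0]) cube([197, 108, 1279]);


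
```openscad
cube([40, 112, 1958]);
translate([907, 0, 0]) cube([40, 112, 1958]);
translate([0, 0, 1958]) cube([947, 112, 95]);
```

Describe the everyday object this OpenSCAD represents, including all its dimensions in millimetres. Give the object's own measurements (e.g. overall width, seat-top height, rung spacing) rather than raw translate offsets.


A door frame. The clear opening is 867 mm wide and 1958 mm high. Two 40 mm wide jambs, 112 mm deep, stand either side of the opening from the floor to the top of the opening. A 95 mm thick head sits across the top of both jambs, spanning the full outside width of the frame.


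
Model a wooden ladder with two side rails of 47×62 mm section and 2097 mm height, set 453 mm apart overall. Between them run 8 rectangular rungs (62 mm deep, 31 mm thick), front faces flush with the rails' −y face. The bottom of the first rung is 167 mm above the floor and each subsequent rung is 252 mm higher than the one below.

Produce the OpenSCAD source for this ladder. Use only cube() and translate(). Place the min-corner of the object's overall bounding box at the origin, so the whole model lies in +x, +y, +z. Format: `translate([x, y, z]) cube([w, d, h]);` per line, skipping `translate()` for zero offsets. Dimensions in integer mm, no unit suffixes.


cube([47, 62, 2097]);
translate([406, 0, 0]) cube([47, 62, 2097]);
translate([47, 0, 167]) cube([359, 62, 31]);
translate([47, 0, 419]) cube([359, 62, 31]);
translate([47, 0, 671]) cube([359, 62, 31]);
translate([47, 0, 923]) cube([359, 62, 31]);
translate([47, 0, 1175]) cube([359, 62, 31]);
translate([47, 0, 1427]) cube([359, 62, 31]);
translate([47, 0, 1679]) cube([359, 62, 31]);
translate([47, 0, 1931]) cube([359, 62, 31]);


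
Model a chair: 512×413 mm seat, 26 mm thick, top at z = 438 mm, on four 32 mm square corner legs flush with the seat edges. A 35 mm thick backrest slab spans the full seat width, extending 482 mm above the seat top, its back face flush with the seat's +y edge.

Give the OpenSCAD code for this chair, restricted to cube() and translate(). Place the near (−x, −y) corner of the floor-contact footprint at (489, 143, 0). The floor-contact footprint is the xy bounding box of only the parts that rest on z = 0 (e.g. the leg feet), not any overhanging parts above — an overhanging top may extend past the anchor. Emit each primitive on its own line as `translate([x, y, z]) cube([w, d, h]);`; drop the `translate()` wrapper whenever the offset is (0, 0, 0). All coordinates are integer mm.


translate([489, 143, 412]) cube([512, 413, 26]);
translate([489, 143, 0]) cube([32, 32, 412]);
translate([969, 143, 0]) cube([32, 32, 412]);
translate([489, 524, 0]) cube([32, 32, 412]);
translate([969, 524, 0]) cube([32, 32, 412]);
translate([489, 521, 438]) cube([512, 35, 482]);


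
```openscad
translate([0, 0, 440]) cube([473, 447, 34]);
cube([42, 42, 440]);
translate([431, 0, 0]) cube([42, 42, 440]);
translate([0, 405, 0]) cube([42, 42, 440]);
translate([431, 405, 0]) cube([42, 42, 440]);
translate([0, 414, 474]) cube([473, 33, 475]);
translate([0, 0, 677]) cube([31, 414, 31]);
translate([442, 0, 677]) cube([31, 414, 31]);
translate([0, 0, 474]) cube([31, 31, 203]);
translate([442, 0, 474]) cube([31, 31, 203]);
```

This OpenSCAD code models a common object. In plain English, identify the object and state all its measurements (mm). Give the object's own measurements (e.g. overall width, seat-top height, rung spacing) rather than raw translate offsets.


A chair. The seat is a 473×447×34 mm slab with its top at z = 474 mm, on four 42×42 mm corner legs (flush with the seat edges, standing on z = 0). A flat backrest 33 mm thick, 475 mm tall, spans the full seat width and rises from the seat top along its +y edge, rear face flush with the rear of the seat. Two armrests of 31×31 mm section run along each side from the seat's front edge to the front of the backrest, top faces 234 mm above the seat top and outer faces flush with the seat's x-edges; a 31×31 mm post under the front of each armrest stands on the seat at the front corner.


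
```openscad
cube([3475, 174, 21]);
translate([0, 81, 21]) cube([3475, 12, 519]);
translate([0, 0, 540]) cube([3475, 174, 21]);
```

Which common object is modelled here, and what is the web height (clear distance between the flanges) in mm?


An I-beam. The web height is 519 mm.

Two wide flanges with a thin centred web — an I-beam. Overall 561 mm minus two 21 mm flanges gives a web of 561 − 2·21 = 519 mm.


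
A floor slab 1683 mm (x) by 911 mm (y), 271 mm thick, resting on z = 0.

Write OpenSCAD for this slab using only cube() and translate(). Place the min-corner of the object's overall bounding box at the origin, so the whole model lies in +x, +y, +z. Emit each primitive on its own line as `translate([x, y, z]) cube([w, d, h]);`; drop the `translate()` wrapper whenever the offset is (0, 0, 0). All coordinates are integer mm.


cube([1683, 911, 271]);


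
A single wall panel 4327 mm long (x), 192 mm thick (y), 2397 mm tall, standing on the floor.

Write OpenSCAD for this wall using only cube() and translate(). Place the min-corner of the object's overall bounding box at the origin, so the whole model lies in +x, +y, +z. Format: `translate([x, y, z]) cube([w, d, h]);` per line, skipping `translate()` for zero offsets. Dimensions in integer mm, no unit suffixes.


cube([4327, 192, 2397]);


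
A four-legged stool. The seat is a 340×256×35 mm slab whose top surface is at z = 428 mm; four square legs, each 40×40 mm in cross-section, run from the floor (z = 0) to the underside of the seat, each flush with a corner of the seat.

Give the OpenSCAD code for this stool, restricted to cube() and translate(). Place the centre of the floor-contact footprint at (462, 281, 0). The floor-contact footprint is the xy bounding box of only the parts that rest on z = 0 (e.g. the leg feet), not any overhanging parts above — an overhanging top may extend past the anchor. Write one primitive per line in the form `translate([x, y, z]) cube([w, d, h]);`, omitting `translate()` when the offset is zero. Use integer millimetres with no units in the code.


// leg_h = 428 - 35 = 393
translate([292, 153, 393]) cube([340, 256, 35]);
translate([292, 153, 0]) cube([40, 40, 393]);
translate([592, 153, 0]) cube([40, 40, 393]);
translate([292, 369, 0]) cube([40, 40, 393]);
translate([592, 369, 0]) cube([40, 40, 393]);


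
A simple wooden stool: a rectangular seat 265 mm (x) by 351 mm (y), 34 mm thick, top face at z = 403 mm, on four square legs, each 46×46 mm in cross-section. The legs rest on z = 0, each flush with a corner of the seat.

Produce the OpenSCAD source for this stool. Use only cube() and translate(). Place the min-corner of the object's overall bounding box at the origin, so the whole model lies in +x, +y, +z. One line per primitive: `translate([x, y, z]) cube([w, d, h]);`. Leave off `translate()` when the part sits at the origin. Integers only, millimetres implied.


translate([0, 0, 369]) cube([265, 351, 34]);
cube([46, 46, 369]);
translate([219, 0, 0]) cube([46, 46, 369]);
translate([0, 305, 0]) cube([46, 46, 369]);
translate([219, 305, 0]) cube([46, 46, 369]);


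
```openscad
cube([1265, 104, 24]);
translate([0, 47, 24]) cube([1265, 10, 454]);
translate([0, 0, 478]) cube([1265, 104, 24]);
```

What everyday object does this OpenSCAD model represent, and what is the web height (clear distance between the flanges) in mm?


An I-beam. The web height is 454 mm.

Two wide flanges with a thin centred web — an I-beam. Overall 502 mm minus two 24 mm flanges gives a web of 502 − 2·24 = 454 mm.


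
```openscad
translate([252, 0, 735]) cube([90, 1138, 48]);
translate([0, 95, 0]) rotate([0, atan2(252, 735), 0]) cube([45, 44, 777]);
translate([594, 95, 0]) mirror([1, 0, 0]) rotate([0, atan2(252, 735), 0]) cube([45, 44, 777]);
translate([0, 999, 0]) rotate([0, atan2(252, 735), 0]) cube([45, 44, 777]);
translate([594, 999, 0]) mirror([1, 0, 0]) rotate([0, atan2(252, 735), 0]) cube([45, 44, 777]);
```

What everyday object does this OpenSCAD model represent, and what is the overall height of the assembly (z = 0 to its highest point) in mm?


A sawhorse. The overall height is 783 mm.

A beam across two mirrored pairs of raked legs — a sawhorse. The beam's underside is at z = 735 (matching the legs' vertical rise in atan2(252, 735)) and the beam is 48 mm tall, so its top is at 735 + 48 = 783 mm. The raked legs top out at the beam's underside, so that is the highest point.


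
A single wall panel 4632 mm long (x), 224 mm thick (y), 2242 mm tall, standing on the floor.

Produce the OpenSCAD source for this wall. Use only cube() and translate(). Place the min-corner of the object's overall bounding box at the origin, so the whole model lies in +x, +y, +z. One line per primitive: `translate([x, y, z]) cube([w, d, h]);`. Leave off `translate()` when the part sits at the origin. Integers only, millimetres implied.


cube([4632, 224, 2242]);


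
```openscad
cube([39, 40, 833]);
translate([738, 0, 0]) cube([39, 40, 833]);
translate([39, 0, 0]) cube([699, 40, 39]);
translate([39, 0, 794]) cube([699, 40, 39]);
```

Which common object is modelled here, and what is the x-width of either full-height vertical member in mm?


A picture frame. The border width is 39 mm.

Four thin pieces enclosing a rectangular opening — a picture frame. The two full-height stiles are 833 mm tall; the top rail sits at z = 794 and is 39 mm tall, so the border above the opening is 833 − 794 = 39 mm, matching the stile x-width.


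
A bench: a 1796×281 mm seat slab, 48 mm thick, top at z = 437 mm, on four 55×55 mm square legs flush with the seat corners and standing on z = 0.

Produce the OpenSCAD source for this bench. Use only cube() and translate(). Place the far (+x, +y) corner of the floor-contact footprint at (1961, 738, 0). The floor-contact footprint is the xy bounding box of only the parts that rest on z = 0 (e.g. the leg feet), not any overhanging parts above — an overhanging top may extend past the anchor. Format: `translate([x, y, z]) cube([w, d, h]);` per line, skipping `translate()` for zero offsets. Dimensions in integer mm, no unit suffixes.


// leg_h = 437 − 48 = 389
translate([165, 457, 389]) cube([1796, 281, 48]);
translate([165, 457, 0]) cube([55, 55, 389]);
translate([165, 683, 0]) cube([55, 55, 389]);
translate([1906, 457, 0]) cube([55, 55, 389]);
translate([1906, 683, 0]) cube([55, 55, 389]);


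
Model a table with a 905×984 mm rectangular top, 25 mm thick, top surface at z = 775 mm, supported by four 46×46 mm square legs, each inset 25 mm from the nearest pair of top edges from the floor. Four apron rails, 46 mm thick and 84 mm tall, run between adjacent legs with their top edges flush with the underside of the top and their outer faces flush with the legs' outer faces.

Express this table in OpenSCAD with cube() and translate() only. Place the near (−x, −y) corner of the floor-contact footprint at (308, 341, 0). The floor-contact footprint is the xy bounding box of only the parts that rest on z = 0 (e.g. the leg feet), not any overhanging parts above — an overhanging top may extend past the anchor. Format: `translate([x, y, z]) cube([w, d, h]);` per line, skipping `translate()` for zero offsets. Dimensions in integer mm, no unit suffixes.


translate([283, 316, 750]) cube([905, 984, 25]);
translate([308, 341, 0]) cube([46, 46, 750]);
translate([1117, 341, 0]) cube([46, 46, 750]);
translate([308, 1229, 0]) cube([46, 46, 750]);
translate([1117, 1229, 0]) cube([46, 46, 750]);
translate([354, 341, 666]) cube([763, 46, 84]);
translate([354, 1229, 666]) cube([763, 46, 84]);
translate([308, 387, 666]) cube([46, 842, 84]);
translate([1117, 387, 666]) cube([46, 842, 84]);


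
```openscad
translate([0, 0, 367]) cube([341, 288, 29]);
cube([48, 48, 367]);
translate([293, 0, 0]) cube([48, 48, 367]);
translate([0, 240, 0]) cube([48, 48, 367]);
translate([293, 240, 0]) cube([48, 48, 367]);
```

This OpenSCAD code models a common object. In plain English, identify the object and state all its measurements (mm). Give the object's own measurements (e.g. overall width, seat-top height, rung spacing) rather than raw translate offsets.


A four-legged stool. The seat is a 341×288×29 mm slab whose top surface is at z = 396 mm; four square legs, each 48×48 mm in cross-section, run from the floor (z = 0) to the underside of the seat, each flush with a corner of the seat.


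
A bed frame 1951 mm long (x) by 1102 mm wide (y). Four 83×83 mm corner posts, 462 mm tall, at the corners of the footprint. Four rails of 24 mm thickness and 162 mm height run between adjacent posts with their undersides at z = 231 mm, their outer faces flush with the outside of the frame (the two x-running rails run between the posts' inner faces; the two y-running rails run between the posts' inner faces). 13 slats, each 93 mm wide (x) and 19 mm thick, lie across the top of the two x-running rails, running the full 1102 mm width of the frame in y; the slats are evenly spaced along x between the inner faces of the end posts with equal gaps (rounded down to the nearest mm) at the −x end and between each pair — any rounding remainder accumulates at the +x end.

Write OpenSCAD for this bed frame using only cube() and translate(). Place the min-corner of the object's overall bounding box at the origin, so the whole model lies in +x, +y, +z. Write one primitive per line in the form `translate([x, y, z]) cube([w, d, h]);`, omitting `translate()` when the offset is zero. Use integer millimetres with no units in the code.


cube([83, 83, 462]);
translate([0, 1019, 0]) cube([83, 83, 462]);
translate([1868, 0, 0]) cube([83, 83, 462]);
translate([1868, 1019, 0]) cube([83, 83, 462]);
translate([83, 0, 231]) cube([1785, 24, 162]);
translate([83, 1078, 231]) cube([1785, 24, 162]);
translate([0, 83, 231]) cube([24, 936, 162]);
translate([1927, 83, 231]) cube([24, 936, 162]);
translate([124, 0, 393]) cube([93, 1102, 19]);
translate([258, 0, 393]) cube([93, 1102, 19]);
translate([392, 0, 393]) cube([93, 1102, 19]);
translate([526, 0, 393]) cube([93, 1102, 19]);
translate([660, 0, 393]) cube([93, 1102, 19]);
translate([794, 0, 393]) cube([93, 1102, 19]);
translate([928, 0, 393]) cube([93, 1102, 19]);
translate([1062, 0, 393]) cube([93, 1102, 19]);
translate([1196, 0, 393]) cube([93, 1102, 19]);
translate([1330, 0, 393]) cube([93, 1102, 19]);
translate([1464, 0, 393]) cube([93, 1102, 19]);
translate([1598, 0, 393]) cube([93, 1102, 19]);
translate([1732, 0, 393]) cube([93, 1102, 19]);


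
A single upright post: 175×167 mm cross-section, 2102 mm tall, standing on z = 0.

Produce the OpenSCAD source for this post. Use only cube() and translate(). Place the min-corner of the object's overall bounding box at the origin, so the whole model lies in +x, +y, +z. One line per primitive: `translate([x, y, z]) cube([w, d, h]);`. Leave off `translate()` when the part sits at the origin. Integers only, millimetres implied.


cube([175, 167, 2102]);


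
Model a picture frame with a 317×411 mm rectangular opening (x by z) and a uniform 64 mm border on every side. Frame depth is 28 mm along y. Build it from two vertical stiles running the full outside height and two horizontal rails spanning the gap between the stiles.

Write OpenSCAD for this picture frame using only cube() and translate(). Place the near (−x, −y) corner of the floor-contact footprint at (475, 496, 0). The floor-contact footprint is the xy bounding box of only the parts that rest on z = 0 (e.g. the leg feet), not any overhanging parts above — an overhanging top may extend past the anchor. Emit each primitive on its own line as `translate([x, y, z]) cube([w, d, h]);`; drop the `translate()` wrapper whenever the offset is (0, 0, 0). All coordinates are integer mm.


translate([475, 496, 0]) cube([64, 28, 539]);
translate([856, 496, 0]) cube([64, 28, 539]);
translate([539, 496, 0]) cube([317, 28, 64]);
translate([539, 496, 475]) cube([317, 28, 64]);


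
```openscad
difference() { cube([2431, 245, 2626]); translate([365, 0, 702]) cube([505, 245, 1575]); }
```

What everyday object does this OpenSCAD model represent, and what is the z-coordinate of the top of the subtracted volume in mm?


A wall with a window opening. The window head height is 2277 mm.

A wall with a rectangular opening subtracted — a window. Sill at z = 702, opening 1575 mm tall, so the head is at 702 + 1575 = 2277 mm.


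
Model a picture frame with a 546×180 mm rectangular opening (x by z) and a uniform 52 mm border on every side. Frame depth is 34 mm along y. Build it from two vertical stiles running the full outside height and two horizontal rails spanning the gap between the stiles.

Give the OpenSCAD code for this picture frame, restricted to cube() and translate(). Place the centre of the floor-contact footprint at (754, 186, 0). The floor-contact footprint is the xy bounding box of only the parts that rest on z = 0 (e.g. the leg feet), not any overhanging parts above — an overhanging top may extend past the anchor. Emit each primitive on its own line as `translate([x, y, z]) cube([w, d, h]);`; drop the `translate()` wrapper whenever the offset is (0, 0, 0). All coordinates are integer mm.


translate([429, 169, 0]) cube([52, 34, 284]);
translate([1027, 169, 0]) cube([52, 34, 284]);
translate([481, 169, 0]) cube([546, 34, 52]);
translate([481, 169, 232]) cube([546, 34, 52]);


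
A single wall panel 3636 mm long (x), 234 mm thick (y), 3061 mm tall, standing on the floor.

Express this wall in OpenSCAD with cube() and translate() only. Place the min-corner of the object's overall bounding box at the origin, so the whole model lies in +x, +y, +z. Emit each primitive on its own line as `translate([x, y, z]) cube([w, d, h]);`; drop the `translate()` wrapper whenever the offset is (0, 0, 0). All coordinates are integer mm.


cube([3636, 234, 3061]);


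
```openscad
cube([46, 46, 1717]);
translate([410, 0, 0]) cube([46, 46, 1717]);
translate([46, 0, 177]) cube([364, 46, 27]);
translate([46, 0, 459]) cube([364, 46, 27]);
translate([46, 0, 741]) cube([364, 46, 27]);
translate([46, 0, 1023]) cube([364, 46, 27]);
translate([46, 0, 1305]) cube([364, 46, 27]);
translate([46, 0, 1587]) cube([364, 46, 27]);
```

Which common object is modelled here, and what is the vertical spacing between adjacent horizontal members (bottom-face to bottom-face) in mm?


A ladder. The rung spacing is 282 mm.

Two tall 46×46 posts with 6 short bars between them — a ladder. Adjacent rungs sit at z = 177 and z = 459, so the spacing is 459 − 177 = 282 mm.


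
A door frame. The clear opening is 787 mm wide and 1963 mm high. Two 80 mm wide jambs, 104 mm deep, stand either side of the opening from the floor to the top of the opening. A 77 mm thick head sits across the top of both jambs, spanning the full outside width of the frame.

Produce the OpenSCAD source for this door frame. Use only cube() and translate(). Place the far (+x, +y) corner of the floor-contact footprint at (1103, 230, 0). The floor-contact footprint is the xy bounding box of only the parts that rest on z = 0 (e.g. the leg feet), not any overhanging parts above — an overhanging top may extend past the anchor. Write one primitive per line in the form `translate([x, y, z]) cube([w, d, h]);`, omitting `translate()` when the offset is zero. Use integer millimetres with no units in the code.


translate([156, 126, 0]) cube([80, 104, 1963]);
translate([1023, 126, 0]) cube([80, 104, 1963]);
translate([156, 126, 1963]) cube([947, 104, 77]);


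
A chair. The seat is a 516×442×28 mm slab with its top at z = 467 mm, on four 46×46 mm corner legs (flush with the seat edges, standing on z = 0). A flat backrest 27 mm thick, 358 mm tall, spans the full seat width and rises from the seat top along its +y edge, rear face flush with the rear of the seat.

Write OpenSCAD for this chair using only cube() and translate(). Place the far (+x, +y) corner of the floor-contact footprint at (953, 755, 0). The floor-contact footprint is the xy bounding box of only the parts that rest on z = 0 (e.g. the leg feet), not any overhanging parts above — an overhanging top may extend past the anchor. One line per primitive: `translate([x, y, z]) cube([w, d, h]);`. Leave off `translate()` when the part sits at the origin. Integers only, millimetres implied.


translate([437, 313, 439]) cube([516, 442, 28]);
translate([437, 313, 0]) cube([46, 46, 439]);
translate([907, 313, 0]) cube([46, 46, 439]);
translate([437, 709, 0]) cube([46, 46, 439]);
translate([907, 709, 0]) cube([46, 46, 439]);
translate([437, 728, 467]) cube([516, 27, 358]);


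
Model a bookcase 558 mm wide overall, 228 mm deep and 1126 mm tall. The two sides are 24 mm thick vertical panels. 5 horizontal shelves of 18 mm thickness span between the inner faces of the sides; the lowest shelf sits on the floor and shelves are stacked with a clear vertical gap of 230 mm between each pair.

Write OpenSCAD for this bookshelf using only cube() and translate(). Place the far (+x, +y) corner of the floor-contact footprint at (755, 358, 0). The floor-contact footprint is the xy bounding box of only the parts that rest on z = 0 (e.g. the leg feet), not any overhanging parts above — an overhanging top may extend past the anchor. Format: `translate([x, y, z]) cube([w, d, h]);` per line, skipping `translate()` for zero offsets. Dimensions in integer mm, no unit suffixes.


translate([197, 130, 0]) cube([24, 228, 1126]);
translate([731, 130, 0]) cube([24, 228, 1126]);
translate([221, 130, 0]) cube([510, 228, 18]);
translate([221, 130, 248]) cube([510, 228, 18]);
translate([221, 130, 496]) cube([510, 228, 18]);
translate([221, 130, 744]) cube([510, 228, 18]);
translate([221, 130, 992]) cube([510, 228, 18]);


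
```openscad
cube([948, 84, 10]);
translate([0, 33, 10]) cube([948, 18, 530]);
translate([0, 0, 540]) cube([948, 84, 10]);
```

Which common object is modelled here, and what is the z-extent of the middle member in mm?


An I-beam. The web height is 530 mm.

Two wide flanges with a thin centred web — an I-beam. Overall 550 mm minus two 10 mm flanges gives a web of 550 − 2·10 = 530 mm.


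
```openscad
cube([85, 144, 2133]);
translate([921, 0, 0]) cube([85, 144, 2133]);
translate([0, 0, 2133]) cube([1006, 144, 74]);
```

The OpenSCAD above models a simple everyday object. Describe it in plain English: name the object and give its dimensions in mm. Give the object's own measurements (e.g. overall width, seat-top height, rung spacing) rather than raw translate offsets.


A door frame. The clear opening is 836 mm wide and 2133 mm high. Two 85 mm wide jambs, 144 mm deep, stand either side of the opening from the floor to the top of the opening. A 74 mm thick head sits across the top of both jambs, spanning the full outside width of the frame.


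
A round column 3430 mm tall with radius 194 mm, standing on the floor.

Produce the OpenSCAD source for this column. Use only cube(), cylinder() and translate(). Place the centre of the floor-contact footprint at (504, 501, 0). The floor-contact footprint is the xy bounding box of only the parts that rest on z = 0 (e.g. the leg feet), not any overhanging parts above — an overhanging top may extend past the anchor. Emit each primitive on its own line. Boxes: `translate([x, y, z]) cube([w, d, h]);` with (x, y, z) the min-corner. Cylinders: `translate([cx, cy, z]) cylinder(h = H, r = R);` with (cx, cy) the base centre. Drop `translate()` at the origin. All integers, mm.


translate([504, 501, 0]) cylinder(h = 3430, r = 194);


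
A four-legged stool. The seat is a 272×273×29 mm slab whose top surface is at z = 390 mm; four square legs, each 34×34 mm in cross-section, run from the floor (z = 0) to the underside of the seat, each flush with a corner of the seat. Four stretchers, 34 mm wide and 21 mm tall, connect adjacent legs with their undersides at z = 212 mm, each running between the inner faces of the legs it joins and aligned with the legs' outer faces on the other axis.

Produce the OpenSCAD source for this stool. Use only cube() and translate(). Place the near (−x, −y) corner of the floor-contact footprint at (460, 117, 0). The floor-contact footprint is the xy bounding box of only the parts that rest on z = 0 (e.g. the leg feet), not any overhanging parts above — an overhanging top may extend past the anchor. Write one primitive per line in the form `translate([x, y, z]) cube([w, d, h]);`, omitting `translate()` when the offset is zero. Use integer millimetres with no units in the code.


translate([460, 117, 361]) cube([272, 273, 29]);
translate([460, 117, 0]) cube([34, 34, 361]);
translate([698, 117, 0]) cube([34, 34, 361]);
translate([460, 356, 0]) cube([34, 34, 361]);
translate([698, 356, 0]) cube([34, 34, 361]);
translate([494, 117, 212]) cube([204, 34, 21]);
translate([494, 356, 212]) cube([204, 34, 21]);
translate([460, 151, 212]) cube([34, 205, 21]);
translate([698, 151, 212]) cube([34, 205, 21]);


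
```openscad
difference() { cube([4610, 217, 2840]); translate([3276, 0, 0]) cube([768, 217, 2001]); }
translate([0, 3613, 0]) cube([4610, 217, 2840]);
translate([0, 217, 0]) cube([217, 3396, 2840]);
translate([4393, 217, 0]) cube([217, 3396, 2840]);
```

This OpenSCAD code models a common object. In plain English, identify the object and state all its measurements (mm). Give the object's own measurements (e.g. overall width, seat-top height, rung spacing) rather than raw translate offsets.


A single room: four walls, each 2840 mm tall and 217 mm thick, enclosing an outside footprint 4610×3830 mm (x × y), no floor or roof. The front and back walls (−y and +y sides) run the full x-width; the side walls fit between their inner faces. A door opening 768 mm wide and 2001 mm tall is cut through the front wall from the floor up, its −x edge 3276 mm from the wall's −x end.


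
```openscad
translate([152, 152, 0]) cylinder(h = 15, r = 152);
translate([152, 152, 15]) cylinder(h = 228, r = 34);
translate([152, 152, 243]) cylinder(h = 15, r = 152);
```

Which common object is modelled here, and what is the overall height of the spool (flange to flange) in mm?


A spool. The overall height is 258 mm.

Three coaxial cylinders, large–small–large — a spool. Two 15 mm flanges and a 228 mm core give 15 + 228 + 15 = 258 mm.


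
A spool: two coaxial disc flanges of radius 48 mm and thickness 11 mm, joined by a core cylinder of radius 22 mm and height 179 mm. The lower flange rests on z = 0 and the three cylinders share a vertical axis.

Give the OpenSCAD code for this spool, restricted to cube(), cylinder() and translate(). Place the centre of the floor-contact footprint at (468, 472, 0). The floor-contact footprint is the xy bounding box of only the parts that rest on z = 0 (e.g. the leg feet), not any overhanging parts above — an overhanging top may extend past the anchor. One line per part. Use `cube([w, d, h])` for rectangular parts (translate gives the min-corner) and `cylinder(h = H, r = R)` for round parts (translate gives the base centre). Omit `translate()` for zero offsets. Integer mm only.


translate([468, 472, 0]) cylinder(h = 11, r = 48);
translate([468, 472, 11]) cylinder(h = 179, r = 22);
translate([468, 472, 190]) cylinder(h = 11, r = 48);


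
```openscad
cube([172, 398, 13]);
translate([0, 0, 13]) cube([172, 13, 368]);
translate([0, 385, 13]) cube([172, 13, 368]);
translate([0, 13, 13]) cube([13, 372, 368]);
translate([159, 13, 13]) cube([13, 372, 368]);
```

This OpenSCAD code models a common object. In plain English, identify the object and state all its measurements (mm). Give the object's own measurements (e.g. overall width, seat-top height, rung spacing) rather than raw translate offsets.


An open-topped rectangular box: outside dimensions 172×398×381 mm, with a uniform wall and base thickness of 13 mm. The base is a full 172×398 slab on the floor; four walls sit on top of the base. The front and back walls (the −y and +y sides) span the full width; the two side walls fit between them.


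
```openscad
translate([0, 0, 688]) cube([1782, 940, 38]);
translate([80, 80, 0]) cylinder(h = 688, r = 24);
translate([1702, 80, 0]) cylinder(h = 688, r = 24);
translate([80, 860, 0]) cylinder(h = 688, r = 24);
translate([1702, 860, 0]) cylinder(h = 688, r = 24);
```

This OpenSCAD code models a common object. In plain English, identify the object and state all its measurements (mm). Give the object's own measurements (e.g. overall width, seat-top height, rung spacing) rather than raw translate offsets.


A table: top 1782 mm (x) × 940 mm (y), 38 mm thick, upper face at z = 726 mm, on four round legs of 48 mm diameter, each leg's bounding box inset 56 mm from the nearest pair of top edges from z = 0 to the bottom of the top.


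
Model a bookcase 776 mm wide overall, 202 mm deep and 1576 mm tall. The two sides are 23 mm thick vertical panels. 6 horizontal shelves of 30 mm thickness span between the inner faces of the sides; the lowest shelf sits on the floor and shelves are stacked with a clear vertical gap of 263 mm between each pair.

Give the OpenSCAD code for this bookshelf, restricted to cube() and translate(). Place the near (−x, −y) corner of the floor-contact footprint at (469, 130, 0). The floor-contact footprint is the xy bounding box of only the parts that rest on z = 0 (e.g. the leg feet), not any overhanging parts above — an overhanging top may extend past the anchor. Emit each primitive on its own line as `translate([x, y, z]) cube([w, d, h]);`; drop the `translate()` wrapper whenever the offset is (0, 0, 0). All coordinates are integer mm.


translate([469, 130, 0]) cube([23, 202, 1576]);
translate([1222, 130, 0]) cube([23, 202, 1576]);
translate([492, 130, 0]) cube([730, 202, 30]);
translate([492, 130, 293]) cube([730, 202, 30]);
translate([492, 130, 586]) cube([730, 202, 30]);
translate([492, 130, 879]) cube([730, 202, 30]);
translate([492, 130, 1172]) cube([730, 202, 30]);
translate([492, 130, 1465]) cube([730, 202, 30]);


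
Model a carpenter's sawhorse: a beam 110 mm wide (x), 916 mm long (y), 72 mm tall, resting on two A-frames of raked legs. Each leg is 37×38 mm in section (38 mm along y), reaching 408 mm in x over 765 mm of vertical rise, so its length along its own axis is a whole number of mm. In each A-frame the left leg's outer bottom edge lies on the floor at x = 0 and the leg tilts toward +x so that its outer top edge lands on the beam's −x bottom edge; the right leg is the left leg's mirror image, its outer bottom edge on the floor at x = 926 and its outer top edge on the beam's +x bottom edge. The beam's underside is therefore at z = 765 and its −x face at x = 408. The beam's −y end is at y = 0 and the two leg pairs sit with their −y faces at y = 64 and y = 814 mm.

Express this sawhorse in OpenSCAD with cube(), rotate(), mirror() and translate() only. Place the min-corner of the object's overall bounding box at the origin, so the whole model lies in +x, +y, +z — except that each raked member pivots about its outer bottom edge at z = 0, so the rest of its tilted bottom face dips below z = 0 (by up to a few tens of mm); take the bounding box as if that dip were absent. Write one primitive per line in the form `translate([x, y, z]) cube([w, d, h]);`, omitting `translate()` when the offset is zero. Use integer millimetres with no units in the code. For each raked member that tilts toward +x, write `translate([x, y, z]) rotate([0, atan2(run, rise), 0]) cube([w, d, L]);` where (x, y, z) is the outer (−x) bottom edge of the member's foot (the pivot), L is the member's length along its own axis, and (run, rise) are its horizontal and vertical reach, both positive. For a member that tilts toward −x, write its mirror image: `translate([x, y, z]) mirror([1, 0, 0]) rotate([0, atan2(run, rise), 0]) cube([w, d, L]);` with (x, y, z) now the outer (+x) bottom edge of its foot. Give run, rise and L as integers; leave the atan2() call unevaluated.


// leg length = √(408² + 765²) = 867
// right-leg outer foot x = 2·408 + 110 = 926
// beam min-corner = (408, 0, 765)
translate([408, 0, 765]) cube([110, 916, 72]);
translate([0, 64, 0]) rotate([0, atan2(408, 765), 0]) cube([37, 38, 867]);
translate([926, 64, 0]) mirror([1, 0, 0]) rotate([0, atan2(408, 765), 0]) cube([37, 38, 867]);
translate([0, 814, 0]) rotate([0, atan2(408, 765), 0]) cube([37, 38, 867]);
translate([926, 814, 0]) mirror([1, 0, 0]) rotate([0, atan2(408, 765), 0]) cube([37, 38, 867]);


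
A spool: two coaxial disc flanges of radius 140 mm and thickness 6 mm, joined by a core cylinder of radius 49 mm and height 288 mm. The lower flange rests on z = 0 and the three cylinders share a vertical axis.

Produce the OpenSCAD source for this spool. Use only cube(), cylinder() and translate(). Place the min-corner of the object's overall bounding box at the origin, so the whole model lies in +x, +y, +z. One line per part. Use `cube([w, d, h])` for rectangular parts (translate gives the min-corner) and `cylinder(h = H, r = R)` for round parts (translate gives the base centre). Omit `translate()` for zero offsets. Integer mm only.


translate([140, 140, 0]) cylinder(h = 6, r = 140);
translate([140, 140, 6]) cylinder(h = 288, r = 49);
translate([140, 140, 294]) cylinder(h = 6, r = 140);


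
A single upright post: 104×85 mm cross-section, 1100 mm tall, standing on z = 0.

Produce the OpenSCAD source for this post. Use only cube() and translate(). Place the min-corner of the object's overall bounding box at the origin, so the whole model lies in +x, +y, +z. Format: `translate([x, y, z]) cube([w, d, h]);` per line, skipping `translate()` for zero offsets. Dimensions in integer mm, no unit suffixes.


cube([104, 85, 1100]);
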